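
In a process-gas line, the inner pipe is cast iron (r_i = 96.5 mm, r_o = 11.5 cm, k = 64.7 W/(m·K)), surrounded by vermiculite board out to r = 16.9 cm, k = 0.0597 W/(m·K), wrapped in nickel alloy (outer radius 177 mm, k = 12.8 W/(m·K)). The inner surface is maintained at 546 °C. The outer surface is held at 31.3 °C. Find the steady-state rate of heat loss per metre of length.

Q' = 501 W/m

Treat each layer as a resistance in series:
  R'_cast iron = ln(0.115/0.0965)/(2πk) = 0.1754/(2π·64.7) = 4.314×10^-4 m·K/W
  R'_vermiculite board = ln(0.169/0.115)/(2πk) = 0.3850/(2π·0.0597) = 1.026 m·K/W
  R'_nickel alloy = ln(0.177/0.169)/(2πk) = 0.04625/(2π·12.8) = 5.751×10^-4 m·K/W
ΣR = 4.314×10^-4 + 1.026 + 5.751×10^-4 = 1.027 m·K/W
Q' = ΔT/ΣR = (546 °C − 31.3 °C)/1.027 = 501 W/m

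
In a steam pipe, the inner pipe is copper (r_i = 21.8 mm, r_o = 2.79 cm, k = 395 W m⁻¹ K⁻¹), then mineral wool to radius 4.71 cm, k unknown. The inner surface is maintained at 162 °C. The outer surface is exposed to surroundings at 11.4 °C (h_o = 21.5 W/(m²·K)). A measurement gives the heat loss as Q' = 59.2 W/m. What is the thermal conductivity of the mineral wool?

k = 0.0349 W/m·K

ΣR = ΔT/Q' = |162 − 11.4|/59.2 = 2.544 m·K/W
Known resistances:
  R'_copper = ln(0.0279/0.0218)/(2πk) = 0.2467/(2π·395) = 9.941×10^-5 m·K/W
  R'_conv,out = 1/(2πr h) = 1/(2π·0.0471·21.5) = 0.1572 m·K/W
R_mineral wool = ΣR − ΣR_known = 2.544 − 0.1573 = 2.387 m·K/W
ln(r₂/r₁)/(2πk) = 2.387 ⇒ k = 0.5236/(2π·2.387) = 0.0349 W/m·K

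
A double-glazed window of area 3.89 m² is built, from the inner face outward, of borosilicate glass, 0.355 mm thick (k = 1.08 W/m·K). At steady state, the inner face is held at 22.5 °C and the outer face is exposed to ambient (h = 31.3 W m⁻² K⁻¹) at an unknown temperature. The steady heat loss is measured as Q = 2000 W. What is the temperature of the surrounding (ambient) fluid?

Sum the resistances:
  R_borosilicate glass = L/(kA) = 3.55×10^-4/(1.08·3.89) = 8.450×10^-5 K/W
  R_conv,out = 1/(hA) = 1/(31.3·3.89) = 0.008213 K/W
ΣR = 0.008298 K/W
ΔT = Q·ΣR = 2000 × 0.008298 = 16.60 K
Heat flows outward, so T_out = T_in − ΔT = 22.5 − 16.60 = 5.90 °C

T_out = 5.90 °C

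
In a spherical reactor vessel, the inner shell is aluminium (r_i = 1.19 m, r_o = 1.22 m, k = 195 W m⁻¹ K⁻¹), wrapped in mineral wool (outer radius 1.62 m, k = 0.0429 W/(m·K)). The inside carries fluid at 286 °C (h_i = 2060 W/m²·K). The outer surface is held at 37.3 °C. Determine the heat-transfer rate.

Q = 662 W

Treat each layer as a resistance in series:
  R_conv,in = 1/(4πr²h) = 1/(4π·1.19²·2060) = 2.728×10^-5 K/W
  R_aluminium = (1/1.19 − 1/1.22)/(4πk) = 0.02066/(4π·195) = 8.433×10^-6 K/W
  R_mineral wool = (1/1.22 − 1/1.62)/(4πk) = 0.2024/(4π·0.0429) = 0.3754 K/W
ΣR = 2.728×10^-5 + 8.433×10^-6 + 0.3754 = 0.3754 K/W
Q = ΔT/ΣR = (286 °C − 37.3 °C)/0.3754 = 662 W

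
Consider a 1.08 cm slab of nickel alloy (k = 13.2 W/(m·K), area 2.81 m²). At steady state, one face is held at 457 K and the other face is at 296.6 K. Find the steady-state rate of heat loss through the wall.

Q = kA·ΔT/L = 13.2 × 2.81 × |457 K − 296.6 K| / 0.0108 = 5.51×10^5 W

Q = 551 kW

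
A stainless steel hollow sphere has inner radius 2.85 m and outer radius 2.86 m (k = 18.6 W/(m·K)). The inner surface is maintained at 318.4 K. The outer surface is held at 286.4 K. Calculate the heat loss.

Q = 6.10×10^6 W

Q = 4πk·ΔT/(1/r₁ − 1/r₂) = 4π × 18.6 × 32 / (1/2.85 − 1/2.86) = 6.10×10^6 W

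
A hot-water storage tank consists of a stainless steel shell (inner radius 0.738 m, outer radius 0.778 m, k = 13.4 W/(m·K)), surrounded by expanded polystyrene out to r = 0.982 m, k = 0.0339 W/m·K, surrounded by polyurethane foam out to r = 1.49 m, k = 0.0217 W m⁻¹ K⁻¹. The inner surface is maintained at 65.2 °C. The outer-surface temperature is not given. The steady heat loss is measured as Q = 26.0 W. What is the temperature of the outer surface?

Series resistances:
  R_stainless steel = (1/0.738 − 1/0.778)/(4πk) = 0.06967/(4π·13.4) = 4.137×10^-4 K/W
  R_expanded polystyrene = (1/0.778 − 1/0.982)/(4πk) = 0.2670/(4π·0.0339) = 0.6268 K/W
  R_polyurethane foam = (1/0.982 − 1/1.49)/(4πk) = 0.3472/(4π·0.0217) = 1.273 K/W
ΣR = 1.900 K/W
ΔT = Q·ΣR = 26.0 × 1.900 = 49.40 K
Heat flows outward, so T_out = T_in − ΔT = 65.2 − 49.40 = 15.8 °C

T_out = 15.8 °C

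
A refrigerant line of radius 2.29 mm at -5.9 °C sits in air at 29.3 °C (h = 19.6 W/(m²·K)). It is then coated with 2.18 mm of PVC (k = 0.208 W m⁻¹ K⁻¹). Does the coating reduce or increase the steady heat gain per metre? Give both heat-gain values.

Critical radius for a cylinder: r_cr = k/h = 0.0106 m = 1.06 cm.
Outer radius after coating: r₂ = 0.00229 + 0.00218 = 0.00447 m.
Since r₁ < r_cr and r₂ ≤ r_cr, the coating moves toward the maximum at r_cr — heat gain rises.
Bare: R = 1/(2πr₁h) = 3.546 m·K/W; Q = 35.2/3.546 = 9.93 W/m.
Coated: R = R_cond + R_conv = 2.328 m·K/W; Q = 35.2/2.328 = 15.1 W/m.

increases: 9.93 → 15.1 W/m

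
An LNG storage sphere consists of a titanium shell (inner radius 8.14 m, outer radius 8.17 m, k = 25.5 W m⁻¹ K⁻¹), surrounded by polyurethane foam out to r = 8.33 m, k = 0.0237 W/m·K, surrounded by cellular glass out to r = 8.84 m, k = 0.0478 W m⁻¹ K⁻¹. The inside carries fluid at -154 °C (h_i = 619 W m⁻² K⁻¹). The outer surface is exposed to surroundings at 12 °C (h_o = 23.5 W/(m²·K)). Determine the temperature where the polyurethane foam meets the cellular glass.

T = -86.7 °C

Resistance network (inner→outer):
  R_conv,in = 1/(4πr²h) = 1/(4π·8.14²·619) = 1.940×10^-6 K/W
  R_titanium = (1/8.14 − 1/8.17)/(4πk) = 4.511×10^-4/(4π·25.5) = 1.408×10^-6 K/W
  R_polyurethane foam = (1/8.17 − 1/8.33)/(4πk) = 0.002351/(4π·0.0237) = 0.007894 K/W
  R_cellular glass = (1/8.33 − 1/8.84)/(4πk) = 0.006926/(4π·0.0478) = 0.01153 K/W
  R_conv,out = 1/(4πr²h) = 1/(4π·8.84²·23.5) = 4.333×10^-5 K/W
ΣR = 1.940×10^-6 + 1.408×10^-6 + 0.007894 + 0.01153 + 4.333×10^-5 = 0.01947 K/W
Q = ΔT/ΣR = (-154 °C − 12 °C)/0.01947 = -8526 W
From the inner boundary to the polyurethane foam/cellular glass interface, ΣR_partial = 0.007897 K/W.
T_interface = T_in − Q·ΣR_partial = -154 °C − (-8526)(0.007897) = -86.7 °C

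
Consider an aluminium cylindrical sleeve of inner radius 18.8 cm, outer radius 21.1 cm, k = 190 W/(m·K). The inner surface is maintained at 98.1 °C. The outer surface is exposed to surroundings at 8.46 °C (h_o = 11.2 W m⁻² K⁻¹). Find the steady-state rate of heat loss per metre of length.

Resistance network (inner→outer):
  R'_aluminium = ln(0.211/0.188)/(2πk) = 0.1154/(2π·190) = 9.668×10^-5 m·K/W
  R'_conv,out = 1/(2πr h) = 1/(2π·0.211·11.2) = 0.06735 m·K/W
ΣR = 9.668×10^-5 + 0.06735 = 0.06745 m·K/W
Q' = ΔT/ΣR = (98.1 °C − 8.46 °C)/0.06745 = 1330 W/m

Q' = 1330 W/m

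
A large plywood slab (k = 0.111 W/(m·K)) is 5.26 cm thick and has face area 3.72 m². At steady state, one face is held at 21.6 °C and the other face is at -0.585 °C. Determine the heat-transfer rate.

Q = 174 W

Q = kA·ΔT/L = 0.111 × 3.72 × |21.6 °C − -0.585 °C| / 0.0526 = 174 W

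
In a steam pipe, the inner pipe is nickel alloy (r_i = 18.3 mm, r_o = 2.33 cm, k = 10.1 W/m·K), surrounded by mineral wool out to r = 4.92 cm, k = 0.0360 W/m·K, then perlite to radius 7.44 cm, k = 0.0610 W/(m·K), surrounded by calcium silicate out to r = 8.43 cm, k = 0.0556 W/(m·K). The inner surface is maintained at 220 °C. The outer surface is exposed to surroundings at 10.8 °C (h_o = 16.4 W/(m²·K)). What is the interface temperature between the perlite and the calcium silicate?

Resistance network (inner→outer):
  R'_nickel alloy = ln(0.0233/0.0183)/(2πk) = 0.2416/(2π·10.1) = 0.003806 m·K/W
  R'_mineral wool = ln(0.0492/0.0233)/(2πk) = 0.7474/(2π·0.0360) = 3.304 m·K/W
  R'_perlite = ln(0.0744/0.0492)/(2πk) = 0.4136/(2π·0.0610) = 1.079 m·K/W
  R'_calcium silicate = ln(0.0843/0.0744)/(2πk) = 0.1249/(2π·0.0556) = 0.3576 m·K/W
  R'_conv,out = 1/(2πr h) = 1/(2π·0.0843·16.4) = 0.1151 m·K/W
ΣR = 0.003806 + 3.304 + 1.079 + 0.3576 + 0.1151 = 4.860 m·K/W
Q' = ΔT/ΣR = (220 °C − 10.8 °C)/4.860 = 43.05 W/m
From the inner boundary to the perlite/calcium silicate interface, ΣR_partial = 4.387 m·K/W.
T_interface = T_in − Q'·ΣR_partial = 220 °C − (43.05)(4.387) = 31.1 °C

T = 31.1 °C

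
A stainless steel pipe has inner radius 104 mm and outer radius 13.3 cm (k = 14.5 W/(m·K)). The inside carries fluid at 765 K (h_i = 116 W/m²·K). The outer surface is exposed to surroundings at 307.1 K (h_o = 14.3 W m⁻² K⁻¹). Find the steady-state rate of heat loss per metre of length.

Q' = 4.60 kW/m

Resistance network (inner→outer):
  R'_conv,in = 1/(2πr h) = 1/(2π·0.104·116) = 0.01319 m·K/W
  R'_stainless steel = ln(0.133/0.104)/(2πk) = 0.2460/(2π·14.5) = 0.002700 m·K/W
  R'_conv,out = 1/(2πr h) = 1/(2π·0.133·14.3) = 0.08368 m·K/W
ΣR = 0.01319 + 0.002700 + 0.08368 = 0.09957 m·K/W
Q' = ΔT/ΣR = (765 K − 307.1 K)/0.09957 = 4600 W/m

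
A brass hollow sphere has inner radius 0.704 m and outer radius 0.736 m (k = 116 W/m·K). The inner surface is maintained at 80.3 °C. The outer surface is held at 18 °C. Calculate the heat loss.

Q = 4πk·ΔT/(1/r₁ − 1/r₂) = 4π × 116 × 62.3 / (1/0.704 − 1/0.736) = 1.47×10^6 W

Q = 1.47×10^6 W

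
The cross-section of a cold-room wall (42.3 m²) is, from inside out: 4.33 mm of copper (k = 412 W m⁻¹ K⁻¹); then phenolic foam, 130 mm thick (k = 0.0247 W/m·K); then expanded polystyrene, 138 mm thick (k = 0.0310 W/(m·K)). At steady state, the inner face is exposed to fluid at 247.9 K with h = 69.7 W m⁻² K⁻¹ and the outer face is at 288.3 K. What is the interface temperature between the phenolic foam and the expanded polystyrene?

Resistance network (inner→outer):
  R_conv,in = 1/(hA) = 1/(69.7·42.3) = 3.392×10^-4 K/W
  R_copper = L/(kA) = 0.00433/(412·42.3) = 2.485×10^-7 K/W
  R_phenolic foam = L/(kA) = 0.130/(0.0247·42.3) = 0.1244 K/W
  R_expanded polystyrene = L/(kA) = 0.138/(0.0310·42.3) = 0.1052 K/W
ΣR = 3.392×10^-4 + 2.485×10^-7 + 0.1244 + 0.1052 = 0.2299 K/W
Q = ΔT/ΣR = (247.9 K − 288.3 K)/0.2299 = -175.7 W
From the inner boundary to the phenolic foam/expanded polystyrene interface, ΣR_partial = 0.1247 K/W.
T_interface = T_in − Q·ΣR_partial = 247.9 K − (-175.7)(0.1247) = 269.81 K

T = 269.81 K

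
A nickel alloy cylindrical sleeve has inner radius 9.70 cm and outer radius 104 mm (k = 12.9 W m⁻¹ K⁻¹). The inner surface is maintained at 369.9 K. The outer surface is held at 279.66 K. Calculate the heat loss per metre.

Q' = 2πk·ΔT/ln(r₂/r₁) = 2π × 12.9 × 90.24 / ln(0.104/0.0970) = 1.05×10^5 W/m

Q' = 105 kW/m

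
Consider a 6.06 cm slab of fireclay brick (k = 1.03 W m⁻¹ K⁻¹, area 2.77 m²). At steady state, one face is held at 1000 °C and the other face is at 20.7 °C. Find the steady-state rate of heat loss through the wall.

Q = 46.1 kW

Q = kA·ΔT/L = 1.03 × 2.77 × |1000 °C − 20.7 °C| / 0.0606 = 46100 W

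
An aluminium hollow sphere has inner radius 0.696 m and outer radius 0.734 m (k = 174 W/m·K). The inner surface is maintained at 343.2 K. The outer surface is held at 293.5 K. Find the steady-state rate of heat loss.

Q = 4πk·ΔT/(1/r₁ − 1/r₂) = 4π × 174 × 49.7 / (1/0.696 − 1/0.734) = 1.46×10^6 W

Q = 1.46×10^6 W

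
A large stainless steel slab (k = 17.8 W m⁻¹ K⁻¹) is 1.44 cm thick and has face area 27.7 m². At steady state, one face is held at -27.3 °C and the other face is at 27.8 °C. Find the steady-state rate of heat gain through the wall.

Q = 1890 kW

Q = kA·ΔT/L = 17.8 × 27.7 × |-27.3 °C − 27.8 °C| / 0.0144 = 1.89×10^6 W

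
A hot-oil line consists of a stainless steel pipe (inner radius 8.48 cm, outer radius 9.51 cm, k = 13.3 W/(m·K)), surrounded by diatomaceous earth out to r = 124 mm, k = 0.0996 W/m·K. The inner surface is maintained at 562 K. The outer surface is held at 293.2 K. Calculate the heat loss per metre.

Treat each layer as a resistance in series:
  R'_stainless steel = ln(0.0951/0.0848)/(2πk) = 0.1146/(2π·13.3) = 0.001372 m·K/W
  R'_diatomaceous earth = ln(0.124/0.0951)/(2πk) = 0.2654/(2π·0.0996) = 0.4240 m·K/W
ΣR = 0.001372 + 0.4240 = 0.4254 m·K/W
Q' = ΔT/ΣR = (562 K − 293.2 K)/0.4254 = 632 W/m

Q' = 632 W/m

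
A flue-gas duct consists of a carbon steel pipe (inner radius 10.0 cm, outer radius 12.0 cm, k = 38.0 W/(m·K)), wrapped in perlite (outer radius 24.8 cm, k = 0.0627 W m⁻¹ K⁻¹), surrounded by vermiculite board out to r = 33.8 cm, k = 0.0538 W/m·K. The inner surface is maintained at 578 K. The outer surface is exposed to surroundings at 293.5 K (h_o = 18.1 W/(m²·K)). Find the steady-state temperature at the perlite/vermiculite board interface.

T = 390 K

Resistance network (inner→outer):
  R'_carbon steel = ln(0.120/0.100)/(2πk) = 0.1823/(2π·38.0) = 7.636×10^-4 m·K/W
  R'_perlite = ln(0.248/0.120)/(2πk) = 0.7259/(2π·0.0627) = 1.843 m·K/W
  R'_vermiculite board = ln(0.338/0.248)/(2πk) = 0.3096/(2π·0.0538) = 0.9159 m·K/W
  R'_conv,out = 1/(2πr h) = 1/(2π·0.338·18.1) = 0.02602 m·K/W
ΣR = 7.636×10^-4 + 1.843 + 0.9159 + 0.02602 = 2.786 m·K/W
Q' = ΔT/ΣR = (578 K − 293.5 K)/2.786 = 102.1 W/m
From the inner boundary to the perlite/vermiculite board interface, ΣR_partial = 1.844 m·K/W.
T_interface = T_in − Q'·ΣR_partial = 578 K − (102.1)(1.844) = 390 K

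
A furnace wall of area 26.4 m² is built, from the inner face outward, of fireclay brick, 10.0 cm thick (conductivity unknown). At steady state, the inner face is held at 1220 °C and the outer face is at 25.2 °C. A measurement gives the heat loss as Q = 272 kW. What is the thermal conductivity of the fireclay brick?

ΣR = ΔT/Q = |1220 − 25.2|/2.72×10^5 = 0.004393 K/W
L/(kA) = 0.004393 ⇒ k = 0.100/(0.004393·26.4) = 0.862 W/m·K

k = 0.862 W/m·K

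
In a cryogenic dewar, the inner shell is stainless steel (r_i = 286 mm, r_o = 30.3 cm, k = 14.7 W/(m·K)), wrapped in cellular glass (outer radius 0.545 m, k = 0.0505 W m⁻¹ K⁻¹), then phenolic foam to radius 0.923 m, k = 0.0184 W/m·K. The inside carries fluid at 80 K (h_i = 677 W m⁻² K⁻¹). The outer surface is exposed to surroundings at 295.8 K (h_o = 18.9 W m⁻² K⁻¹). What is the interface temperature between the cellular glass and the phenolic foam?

Resistance network (inner→outer):
  R_conv,in = 1/(4πr²h) = 1/(4π·0.286²·677) = 0.001437 K/W
  R_stainless steel = (1/0.286 − 1/0.303)/(4πk) = 0.1962/(4π·14.7) = 0.001062 K/W
  R_cellular glass = (1/0.303 − 1/0.545)/(4πk) = 1.465/(4π·0.0505) = 2.309 K/W
  R_phenolic foam = (1/0.545 − 1/0.923)/(4πk) = 0.7514/(4π·0.0184) = 3.250 K/W
  R_conv,out = 1/(4πr²h) = 1/(4π·0.923²·18.9) = 0.004942 K/W
ΣR = 0.001437 + 0.001062 + 2.309 + 3.250 + 0.004942 = 5.566 K/W
Q = ΔT/ΣR = (80 K − 295.8 K)/5.566 = -38.77 W
From the inner boundary to the cellular glass/phenolic foam interface, ΣR_partial = 2.311 K/W.
T_interface = T_in − Q·ΣR_partial = 80 K − (-38.77)(2.311) = 170 K

T = 170 K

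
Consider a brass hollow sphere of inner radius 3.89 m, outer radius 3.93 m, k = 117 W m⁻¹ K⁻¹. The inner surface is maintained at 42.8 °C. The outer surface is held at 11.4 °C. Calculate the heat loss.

Q = 4πk·ΔT/(1/r₁ − 1/r₂) = 4π × 117 × 31.4 / (1/3.89 − 1/3.93) = 1.76×10^7 W

Q = 1.76×10^7 W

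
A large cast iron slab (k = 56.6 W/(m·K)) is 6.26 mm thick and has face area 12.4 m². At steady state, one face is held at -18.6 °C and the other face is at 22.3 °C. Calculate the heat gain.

Q = kA·ΔT/L = 56.6 × 12.4 × |-18.6 °C − 22.3 °C| / 0.00626 = 4.59×10^6 W

Q = 4590 kW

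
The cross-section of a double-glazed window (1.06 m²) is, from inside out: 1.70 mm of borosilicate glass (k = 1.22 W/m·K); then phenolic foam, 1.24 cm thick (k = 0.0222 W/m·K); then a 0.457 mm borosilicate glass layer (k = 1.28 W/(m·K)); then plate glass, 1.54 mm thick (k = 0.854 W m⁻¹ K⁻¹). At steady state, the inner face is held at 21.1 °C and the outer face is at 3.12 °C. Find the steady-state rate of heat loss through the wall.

Q = 33.9 W

Resistance network (inner→outer):
  R_borosilicate glass = L/(kA) = 0.00170/(1.22·1.06) = 0.001315 K/W
  R_phenolic foam = L/(kA) = 0.0124/(0.0222·1.06) = 0.5269 K/W
  R_borosilicate glass = L/(kA) = 4.57×10^-4/(1.28·1.06) = 3.368×10^-4 K/W
  R_plate glass = L/(kA) = 0.00154/(0.854·1.06) = 0.001701 K/W
ΣR = 0.001315 + 0.5269 + 3.368×10^-4 + 0.001701 = 0.5303 K/W
Q = ΔT/ΣR = (21.1 °C − 3.12 °C)/0.5303 = 33.9 W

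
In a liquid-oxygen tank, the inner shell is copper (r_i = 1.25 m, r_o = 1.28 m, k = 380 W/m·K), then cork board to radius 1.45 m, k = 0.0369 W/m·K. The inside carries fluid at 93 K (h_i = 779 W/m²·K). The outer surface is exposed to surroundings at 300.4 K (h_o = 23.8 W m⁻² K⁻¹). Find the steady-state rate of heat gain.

Series thermal resistances, inner to outer:
  R_conv,in = 1/(4πr²h) = 1/(4π·1.25²·779) = 6.538×10^-5 K/W
  R_copper = (1/1.25 − 1/1.28)/(4πk) = 0.01875/(4π·380) = 3.927×10^-6 K/W
  R_cork board = (1/1.28 − 1/1.45)/(4πk) = 0.09159/(4π·0.0369) = 0.1975 K/W
  R_conv,out = 1/(4πr²h) = 1/(4π·1.45²·23.8) = 0.001590 K/W
ΣR = 6.538×10^-5 + 3.927×10^-6 + 0.1975 + 0.001590 = 0.1992 K/W
Q = ΔT/ΣR = (93 K − 300.4 K)/0.1992 = -1040 W
(Negative Q ⇒ heat flows inward; heat gain = 1040 W.)

Q = 1040 W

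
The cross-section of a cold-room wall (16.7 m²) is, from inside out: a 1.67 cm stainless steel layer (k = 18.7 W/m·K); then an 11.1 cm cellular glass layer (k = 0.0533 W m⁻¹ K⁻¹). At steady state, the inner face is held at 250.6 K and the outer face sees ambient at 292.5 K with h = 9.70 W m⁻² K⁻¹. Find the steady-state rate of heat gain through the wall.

Q = 320 W

Series thermal resistances, inner to outer:
  R_stainless steel = L/(kA) = 0.0167/(18.7·16.7) = 5.348×10^-5 K/W
  R_cellular glass = L/(kA) = 0.111/(0.0533·16.7) = 0.1247 K/W
  R_conv,out = 1/(hA) = 1/(9.70·16.7) = 0.006173 K/W
ΣR = 5.348×10^-5 + 0.1247 + 0.006173 = 0.1309 K/W
Q = ΔT/ΣR = (250.6 K − 292.5 K)/0.1309 = -320 W
(Negative Q ⇒ heat flows inward; heat gain = 320 W.)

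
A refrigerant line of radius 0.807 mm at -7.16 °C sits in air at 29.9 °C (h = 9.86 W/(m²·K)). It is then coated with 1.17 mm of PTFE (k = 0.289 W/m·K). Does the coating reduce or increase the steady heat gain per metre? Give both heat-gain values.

increases: 1.85 → 4.28 W/m

Critical radius for a cylinder: r_cr = k/h = 0.0293 m = 2.93 cm.
Outer radius after coating: r₂ = 8.07×10^-4 + 0.00117 = 0.001977 m.
Since r₁ < r_cr and r₂ ≤ r_cr, the coating moves toward the maximum at r_cr — heat gain rises.
Bare: R = 1/(2πr₁h) = 20.00 m·K/W; Q = 37.06/20.00 = 1.85 W/m.
Coated: R = R_cond + R_conv = 8.658 m·K/W; Q = 37.06/8.658 = 4.28 W/m.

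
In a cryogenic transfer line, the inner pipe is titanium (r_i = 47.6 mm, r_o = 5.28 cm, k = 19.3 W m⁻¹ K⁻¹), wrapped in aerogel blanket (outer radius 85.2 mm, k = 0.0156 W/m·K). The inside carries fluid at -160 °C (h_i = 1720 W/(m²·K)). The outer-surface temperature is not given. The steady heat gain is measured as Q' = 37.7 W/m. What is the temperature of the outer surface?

Sum the resistances:
  R'_conv,in = 1/(2πr h) = 1/(2π·0.0476·1720) = 0.001944 m·K/W
  R'_titanium = ln(0.0528/0.0476)/(2πk) = 0.1037/(2π·19.3) = 8.550×10^-4 m·K/W
  R'_aerogel blanket = ln(0.0852/0.0528)/(2πk) = 0.4785/(2π·0.0156) = 4.882 m·K/W
ΣR = 4.884 m·K/W
ΔT = Q'·ΣR = 37.7 × 4.884 = 184.1 K
Heat flows inward, so T_out = T_in + ΔT = -160 + 184.1 = 24.1 °C

T_out = 24.1 °C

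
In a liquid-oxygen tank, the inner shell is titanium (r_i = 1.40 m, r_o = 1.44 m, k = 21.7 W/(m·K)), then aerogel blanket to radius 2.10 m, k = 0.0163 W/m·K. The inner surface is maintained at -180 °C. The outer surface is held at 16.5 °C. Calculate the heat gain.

Treat each layer as a resistance in series:
  R_titanium = (1/1.40 − 1/1.44)/(4πk) = 0.01984/(4π·21.7) = 7.276×10^-5 K/W
  R_aerogel blanket = (1/1.44 − 1/2.10)/(4πk) = 0.2183/(4π·0.0163) = 1.066 K/W
ΣR = 7.276×10^-5 + 1.066 = 1.066 K/W
Q = ΔT/ΣR = (-180 °C − 16.5 °C)/1.066 = -184 W
(Negative Q ⇒ heat flows inward; heat gain = 184 W.)

Q = 184 W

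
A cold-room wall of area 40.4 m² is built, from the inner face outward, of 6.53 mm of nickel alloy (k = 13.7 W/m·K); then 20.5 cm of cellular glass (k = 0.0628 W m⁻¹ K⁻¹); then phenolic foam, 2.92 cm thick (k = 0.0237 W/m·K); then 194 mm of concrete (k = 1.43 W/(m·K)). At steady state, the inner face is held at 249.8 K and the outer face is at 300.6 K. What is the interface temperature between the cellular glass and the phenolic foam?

T = 285.6 K

Resistance network (inner→outer):
  R_nickel alloy = L/(kA) = 0.00653/(13.7·40.4) = 1.180×10^-5 K/W
  R_cellular glass = L/(kA) = 0.205/(0.0628·40.4) = 0.08080 K/W
  R_phenolic foam = L/(kA) = 0.0292/(0.0237·40.4) = 0.03050 K/W
  R_concrete = L/(kA) = 0.194/(1.43·40.4) = 0.003358 K/W
ΣR = 1.180×10^-5 + 0.08080 + 0.03050 + 0.003358 = 0.1147 K/W
Q = ΔT/ΣR = (249.8 K − 300.6 K)/0.1147 = -442.9 W
From the inner boundary to the cellular glass/phenolic foam interface, ΣR_partial = 0.08081 K/W.
T_interface = T_in − Q·ΣR_partial = 249.8 K − (-442.9)(0.08081) = 285.6 K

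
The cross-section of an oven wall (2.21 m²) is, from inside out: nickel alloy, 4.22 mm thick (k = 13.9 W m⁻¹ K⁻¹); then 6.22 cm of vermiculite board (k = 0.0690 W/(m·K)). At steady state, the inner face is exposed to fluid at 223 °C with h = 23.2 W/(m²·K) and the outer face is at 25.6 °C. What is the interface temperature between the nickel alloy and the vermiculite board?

Treat each layer as a resistance in series:
  R_conv,in = 1/(hA) = 1/(23.2·2.21) = 0.01950 K/W
  R_nickel alloy = L/(kA) = 0.00422/(13.9·2.21) = 1.374×10^-4 K/W
  R_vermiculite board = L/(kA) = 0.0622/(0.0690·2.21) = 0.4079 K/W
ΣR = 0.01950 + 1.374×10^-4 + 0.4079 = 0.4275 K/W
Q = ΔT/ΣR = (223 °C − 25.6 °C)/0.4275 = 461.8 W
From the inner boundary to the nickel alloy/vermiculite board interface, ΣR_partial = 0.01964 K/W.
T_interface = T_in − Q·ΣR_partial = 223 °C − (461.8)(0.01964) = 214 °C

T = 214 °C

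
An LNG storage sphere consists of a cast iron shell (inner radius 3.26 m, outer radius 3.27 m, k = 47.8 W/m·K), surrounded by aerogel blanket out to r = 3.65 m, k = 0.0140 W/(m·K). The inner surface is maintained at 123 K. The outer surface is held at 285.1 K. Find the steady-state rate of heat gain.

Q = 896 W

Series thermal resistances, inner to outer:
  R_cast iron = (1/3.26 − 1/3.27)/(4πk) = 9.381×10^-4/(4π·47.8) = 1.562×10^-6 K/W
  R_aerogel blanket = (1/3.27 − 1/3.65)/(4πk) = 0.03184/(4π·0.0140) = 0.1810 K/W
ΣR = 1.562×10^-6 + 0.1810 = 0.1810 K/W
Q = ΔT/ΣR = (123 K − 285.1 K)/0.1810 = -896 W
(Negative Q ⇒ heat flows inward; heat gain = 896 W.)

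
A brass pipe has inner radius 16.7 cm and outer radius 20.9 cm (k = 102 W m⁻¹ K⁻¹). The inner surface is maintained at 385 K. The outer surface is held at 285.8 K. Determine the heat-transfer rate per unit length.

Q' = 2.83×10^5 W/m

Q' = 2πk·ΔT/ln(r₂/r₁) = 2π × 102 × 99.2 / ln(0.209/0.167) = 2.83×10^5 W/m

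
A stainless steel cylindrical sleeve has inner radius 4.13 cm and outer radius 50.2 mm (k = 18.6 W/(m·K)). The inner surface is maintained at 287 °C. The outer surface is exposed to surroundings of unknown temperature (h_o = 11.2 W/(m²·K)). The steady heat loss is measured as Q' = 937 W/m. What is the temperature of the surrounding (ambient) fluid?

T_out = 20.2 °C

Sum the resistances:
  R'_stainless steel = ln(0.0502/0.0413)/(2πk) = 0.1952/(2π·18.6) = 0.001670 m·K/W
  R'_conv,out = 1/(2πr h) = 1/(2π·0.0502·11.2) = 0.2831 m·K/W
ΣR = 0.2847 m·K/W
ΔT = Q'·ΣR = 937 × 0.2847 = 266.8 K
Heat flows outward, so T_out = T_in − ΔT = 287 − 266.8 = 20.2 °C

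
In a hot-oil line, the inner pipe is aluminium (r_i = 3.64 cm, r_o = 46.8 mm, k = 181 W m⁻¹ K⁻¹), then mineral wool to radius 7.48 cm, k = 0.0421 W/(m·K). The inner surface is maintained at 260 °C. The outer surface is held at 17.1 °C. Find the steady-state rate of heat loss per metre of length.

Treat each layer as a resistance in series:
  R'_aluminium = ln(0.0468/0.0364)/(2πk) = 0.2513/(2π·181) = 2.210×10^-4 m·K/W
  R'_mineral wool = ln(0.0748/0.0468)/(2πk) = 0.4689/(2π·0.0421) = 1.773 m·K/W
ΣR = 2.210×10^-4 + 1.773 = 1.773 m·K/W
Q' = ΔT/ΣR = (260 °C − 17.1 °C)/1.773 = 137 W/m

Q' = 137 W/m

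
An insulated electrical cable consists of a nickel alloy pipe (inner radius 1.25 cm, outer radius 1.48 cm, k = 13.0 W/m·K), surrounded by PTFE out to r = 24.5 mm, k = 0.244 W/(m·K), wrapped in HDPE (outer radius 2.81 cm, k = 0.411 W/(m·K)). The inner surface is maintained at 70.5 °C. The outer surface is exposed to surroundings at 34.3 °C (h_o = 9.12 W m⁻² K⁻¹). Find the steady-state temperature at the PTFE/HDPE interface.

Resistance network (inner→outer):
  R'_nickel alloy = ln(0.0148/0.0125)/(2πk) = 0.1689/(2π·13.0) = 0.002068 m·K/W
  R'_PTFE = ln(0.0245/0.0148)/(2πk) = 0.5040/(2π·0.244) = 0.3288 m·K/W
  R'_HDPE = ln(0.0281/0.0245)/(2πk) = 0.1371/(2π·0.411) = 0.05309 m·K/W
  R'_conv,out = 1/(2πr h) = 1/(2π·0.0281·9.12) = 0.6210 m·K/W
ΣR = 0.002068 + 0.3288 + 0.05309 + 0.6210 = 1.005 m·K/W
Q' = ΔT/ΣR = (70.5 °C − 34.3 °C)/1.005 = 36.02 W/m
From the inner boundary to the PTFE/HDPE interface, ΣR_partial = 0.3309 m·K/W.
T_interface = T_in − Q'·ΣR_partial = 70.5 °C − (36.02)(0.3309) = 58.6 °C

T = 58.6 °C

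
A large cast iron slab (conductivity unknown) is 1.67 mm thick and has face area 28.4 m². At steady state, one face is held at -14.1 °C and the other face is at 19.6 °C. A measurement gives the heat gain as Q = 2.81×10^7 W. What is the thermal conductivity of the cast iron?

ΣR = ΔT/Q = |-14.1 − 19.6|/2.81×10^7 = 1.199×10^-6 K/W
L/(kA) = 1.199×10^-6 ⇒ k = 0.00167/(1.199×10^-6·28.4) = 49.0 W/m·K

k = 49.0 W/m·K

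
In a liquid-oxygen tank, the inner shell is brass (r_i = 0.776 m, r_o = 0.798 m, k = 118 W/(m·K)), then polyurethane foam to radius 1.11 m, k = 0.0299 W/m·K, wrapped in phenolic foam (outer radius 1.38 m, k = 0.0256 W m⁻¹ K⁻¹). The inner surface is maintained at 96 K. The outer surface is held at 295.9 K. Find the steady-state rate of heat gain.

Treat each layer as a resistance in series:
  R_brass = (1/0.776 − 1/0.798)/(4πk) = 0.03553/(4π·118) = 2.396×10^-5 K/W
  R_polyurethane foam = (1/0.798 − 1/1.11)/(4πk) = 0.3522/(4π·0.0299) = 0.9374 K/W
  R_phenolic foam = (1/1.11 − 1/1.38)/(4πk) = 0.1763/(4π·0.0256) = 0.5479 K/W
ΣR = 2.396×10^-5 + 0.9374 + 0.5479 = 1.485 K/W
Q = ΔT/ΣR = (96 K − 295.9 K)/1.485 = -135 W
(Negative Q ⇒ heat flows inward; heat gain = 135 W.)

Q = 135 W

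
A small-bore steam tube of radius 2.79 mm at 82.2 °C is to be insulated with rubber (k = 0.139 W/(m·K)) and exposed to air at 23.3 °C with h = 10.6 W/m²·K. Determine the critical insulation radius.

r_cr = 1.31 cm

For a cylinder, r_cr = k_ins/h = 0.139/10.6 = 0.0131 m = 1.31 cm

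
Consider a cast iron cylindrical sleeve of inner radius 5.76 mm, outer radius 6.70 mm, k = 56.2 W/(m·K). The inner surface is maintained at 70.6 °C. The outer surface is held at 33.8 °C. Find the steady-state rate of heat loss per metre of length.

Q' = 86.0 kW/m

Q' = 2πk·ΔT/ln(r₂/r₁) = 2π × 56.2 × 36.8 / ln(0.00670/0.00576) = 86000 W/m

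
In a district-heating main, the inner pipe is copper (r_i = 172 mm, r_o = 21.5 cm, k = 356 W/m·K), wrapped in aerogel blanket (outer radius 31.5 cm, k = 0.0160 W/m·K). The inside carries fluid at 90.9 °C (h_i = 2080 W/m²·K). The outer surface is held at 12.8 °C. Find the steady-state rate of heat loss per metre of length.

Q' = 20.6 W/m

Treat each layer as a resistance in series:
  R'_conv,in = 1/(2πr h) = 1/(2π·0.172·2080) = 4.449×10^-4 m·K/W
  R'_copper = ln(0.215/0.172)/(2πk) = 0.2231/(2π·356) = 9.976×10^-5 m·K/W
  R'_aerogel blanket = ln(0.315/0.215)/(2πk) = 0.3819/(2π·0.0160) = 3.799 m·K/W
ΣR = 4.449×10^-4 + 9.976×10^-5 + 3.799 = 3.800 m·K/W
Q' = ΔT/ΣR = (90.9 °C − 12.8 °C)/3.800 = 20.6 W/m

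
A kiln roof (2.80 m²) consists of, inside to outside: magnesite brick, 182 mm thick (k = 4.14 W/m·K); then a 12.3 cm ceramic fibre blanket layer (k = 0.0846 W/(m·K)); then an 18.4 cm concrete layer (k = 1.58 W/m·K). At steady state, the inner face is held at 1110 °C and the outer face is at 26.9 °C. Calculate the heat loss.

Resistance network (inner→outer):
  R_magnesite brick = L/(kA) = 0.182/(4.14·2.80) = 0.01570 K/W
  R_ceramic fibre blanket = L/(kA) = 0.123/(0.0846·2.80) = 0.5193 K/W
  R_concrete = L/(kA) = 0.184/(1.58·2.80) = 0.04159 K/W
ΣR = 0.01570 + 0.5193 + 0.04159 = 0.5766 K/W
Q = ΔT/ΣR = (1110 °C − 26.9 °C)/0.5766 = 1880 W

Q = 1880 W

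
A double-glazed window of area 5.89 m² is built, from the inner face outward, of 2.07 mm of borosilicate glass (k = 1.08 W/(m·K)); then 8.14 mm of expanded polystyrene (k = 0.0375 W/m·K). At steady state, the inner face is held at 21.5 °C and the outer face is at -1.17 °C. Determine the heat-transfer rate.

Series thermal resistances, inner to outer:
  R_borosilicate glass = L/(kA) = 0.00207/(1.08·5.89) = 3.254×10^-4 K/W
  R_expanded polystyrene = L/(kA) = 0.00814/(0.0375·5.89) = 0.03685 K/W
ΣR = 3.254×10^-4 + 0.03685 = 0.03718 K/W
Q = ΔT/ΣR = (21.5 °C − -1.17 °C)/0.03718 = 610 W

Q = 610 W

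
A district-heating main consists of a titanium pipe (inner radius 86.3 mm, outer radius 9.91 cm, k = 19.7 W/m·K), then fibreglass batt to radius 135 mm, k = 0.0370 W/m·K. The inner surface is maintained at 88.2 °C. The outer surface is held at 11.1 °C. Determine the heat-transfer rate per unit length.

Q' = 57.9 W/m

Series thermal resistances, inner to outer:
  R'_titanium = ln(0.0991/0.0863)/(2πk) = 0.1383/(2π·19.7) = 0.001117 m·K/W
  R'_fibreglass batt = ln(0.135/0.0991)/(2πk) = 0.3091/(2π·0.0370) = 1.330 m·K/W
ΣR = 0.001117 + 1.330 = 1.331 m·K/W
Q' = ΔT/ΣR = (88.2 °C − 11.1 °C)/1.331 = 57.9 W/m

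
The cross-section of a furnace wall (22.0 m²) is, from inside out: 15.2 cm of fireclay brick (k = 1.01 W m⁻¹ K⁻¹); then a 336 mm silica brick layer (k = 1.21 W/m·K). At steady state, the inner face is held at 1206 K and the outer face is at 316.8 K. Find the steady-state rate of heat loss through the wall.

Q = 45.7 kW

Treat each layer as a resistance in series:
  R_fireclay brick = L/(kA) = 0.152/(1.01·22.0) = 0.006841 K/W
  R_silica brick = L/(kA) = 0.336/(1.21·22.0) = 0.01262 K/W
ΣR = 0.006841 + 0.01262 = 0.01946 K/W
Q = ΔT/ΣR = (1206 K − 316.8 K)/0.01946 = 45700 W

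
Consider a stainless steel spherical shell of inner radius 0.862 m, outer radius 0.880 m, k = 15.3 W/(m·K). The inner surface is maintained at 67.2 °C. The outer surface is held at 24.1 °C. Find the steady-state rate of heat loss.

Q = 4πk·ΔT/(1/r₁ − 1/r₂) = 4π × 15.3 × 43.1 / (1/0.862 − 1/0.880) = 3.49×10^5 W

Q = 349 kW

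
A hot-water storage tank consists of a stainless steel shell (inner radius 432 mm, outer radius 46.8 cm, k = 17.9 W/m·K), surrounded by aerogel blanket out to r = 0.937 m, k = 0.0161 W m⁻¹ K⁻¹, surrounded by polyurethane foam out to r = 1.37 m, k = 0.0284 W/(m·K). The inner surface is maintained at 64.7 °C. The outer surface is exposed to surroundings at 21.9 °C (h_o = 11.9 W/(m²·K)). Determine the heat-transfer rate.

Q = 6.86 W

Treat each layer as a resistance in series:
  R_stainless steel = (1/0.432 − 1/0.468)/(4πk) = 0.1781/(4π·17.9) = 7.916×10^-4 K/W
  R_aerogel blanket = (1/0.468 − 1/0.937)/(4πk) = 1.070/(4π·0.0161) = 5.286 K/W
  R_polyurethane foam = (1/0.937 − 1/1.37)/(4πk) = 0.3373/(4π·0.0284) = 0.9451 K/W
  R_conv,out = 1/(4πr²h) = 1/(4π·1.37²·11.9) = 0.003563 K/W
ΣR = 7.916×10^-4 + 5.286 + 0.9451 + 0.003563 = 6.235 K/W
Q = ΔT/ΣR = (64.7 °C − 21.9 °C)/6.235 = 6.86 W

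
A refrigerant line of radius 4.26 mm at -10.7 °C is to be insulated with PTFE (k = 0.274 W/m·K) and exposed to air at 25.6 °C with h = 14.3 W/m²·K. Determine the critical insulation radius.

r_cr = 1.92 cm

For a cylinder, r_cr = k_ins/h = 0.274/14.3 = 0.0192 m = 1.92 cm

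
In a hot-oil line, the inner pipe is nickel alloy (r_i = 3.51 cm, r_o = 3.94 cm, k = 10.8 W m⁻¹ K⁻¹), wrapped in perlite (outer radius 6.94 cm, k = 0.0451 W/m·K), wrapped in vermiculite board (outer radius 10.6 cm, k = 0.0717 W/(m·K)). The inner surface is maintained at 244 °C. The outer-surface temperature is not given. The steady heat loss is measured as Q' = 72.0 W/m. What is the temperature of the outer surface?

T_out = 32.3 °C

Series resistances:
  R'_nickel alloy = ln(0.0394/0.0351)/(2πk) = 0.1156/(2π·10.8) = 0.001703 m·K/W
  R'_perlite = ln(0.0694/0.0394)/(2πk) = 0.5661/(2π·0.0451) = 1.998 m·K/W
  R'_vermiculite board = ln(0.106/0.0694)/(2πk) = 0.4236/(2π·0.0717) = 0.9402 m·K/W
ΣR = 2.940 m·K/W
ΔT = Q'·ΣR = 72.0 × 2.940 = 211.7 K
Heat flows outward, so T_out = T_in − ΔT = 244 − 211.7 = 32.3 °C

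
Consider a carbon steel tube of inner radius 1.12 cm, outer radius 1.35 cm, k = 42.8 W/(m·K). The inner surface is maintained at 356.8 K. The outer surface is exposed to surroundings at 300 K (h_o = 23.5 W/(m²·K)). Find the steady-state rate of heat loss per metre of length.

Q' = 113 W/m

Series thermal resistances, inner to outer:
  R'_carbon steel = ln(0.0135/0.0112)/(2πk) = 0.1868/(2π·42.8) = 6.945×10^-4 m·K/W
  R'_conv,out = 1/(2πr h) = 1/(2π·0.0135·23.5) = 0.5017 m·K/W
ΣR = 6.945×10^-4 + 0.5017 = 0.5024 m·K/W
Q' = ΔT/ΣR = (356.8 K − 300 K)/0.5024 = 113 W/m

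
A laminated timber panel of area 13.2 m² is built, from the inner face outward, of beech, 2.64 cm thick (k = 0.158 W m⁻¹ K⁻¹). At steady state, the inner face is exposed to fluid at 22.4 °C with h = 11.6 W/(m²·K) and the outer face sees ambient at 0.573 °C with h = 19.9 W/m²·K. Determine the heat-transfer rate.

Q = 949 W

Series thermal resistances, inner to outer:
  R_conv,in = 1/(hA) = 1/(11.6·13.2) = 0.006531 K/W
  R_beech = L/(kA) = 0.0264/(0.158·13.2) = 0.01266 K/W
  R_conv,out = 1/(hA) = 1/(19.9·13.2) = 0.003807 K/W
ΣR = 0.006531 + 0.01266 + 0.003807 = 0.02300 K/W
Q = ΔT/ΣR = (22.4 °C − 0.573 °C)/0.02300 = 949 W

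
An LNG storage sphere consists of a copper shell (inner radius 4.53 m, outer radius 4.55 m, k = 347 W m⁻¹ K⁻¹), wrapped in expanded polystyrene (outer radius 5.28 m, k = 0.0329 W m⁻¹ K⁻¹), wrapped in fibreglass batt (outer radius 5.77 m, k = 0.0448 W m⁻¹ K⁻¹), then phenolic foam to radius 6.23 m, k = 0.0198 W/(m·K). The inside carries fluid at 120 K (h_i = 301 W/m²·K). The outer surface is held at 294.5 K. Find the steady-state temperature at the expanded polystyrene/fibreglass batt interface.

T = 203.6 K

Resistance network (inner→outer):
  R_conv,in = 1/(4πr²h) = 1/(4π·4.53²·301) = 1.288×10^-5 K/W
  R_copper = (1/4.53 − 1/4.55)/(4πk) = 9.703×10^-4/(4π·347) = 2.225×10^-7 K/W
  R_expanded polystyrene = (1/4.55 − 1/5.28)/(4πk) = 0.03039/(4π·0.0329) = 0.07350 K/W
  R_fibreglass batt = (1/5.28 − 1/5.77)/(4πk) = 0.01608/(4π·0.0448) = 0.02857 K/W
  R_phenolic foam = (1/5.77 − 1/6.23)/(4πk) = 0.01280/(4π·0.0198) = 0.05143 K/W
ΣR = 1.288×10^-5 + 2.225×10^-7 + 0.07350 + 0.02857 + 0.05143 = 0.1535 K/W
Q = ΔT/ΣR = (120 K − 294.5 K)/0.1535 = -1137 W
From the inner boundary to the expanded polystyrene/fibreglass batt interface, ΣR_partial = 0.07351 K/W.
T_interface = T_in − Q·ΣR_partial = 120 K − (-1137)(0.07351) = 203.6 K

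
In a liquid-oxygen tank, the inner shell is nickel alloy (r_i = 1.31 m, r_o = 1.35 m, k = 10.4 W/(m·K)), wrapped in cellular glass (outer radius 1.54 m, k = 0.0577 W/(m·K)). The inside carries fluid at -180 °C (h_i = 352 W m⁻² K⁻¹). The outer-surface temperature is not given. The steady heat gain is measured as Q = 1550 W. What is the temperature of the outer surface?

T_out = 15.8 °C

Sum the resistances:
  R_conv,in = 1/(4πr²h) = 1/(4π·1.31²·352) = 1.317×10^-4 K/W
  R_nickel alloy = (1/1.31 − 1/1.35)/(4πk) = 0.02262/(4π·10.4) = 1.731×10^-4 K/W
  R_cellular glass = (1/1.35 − 1/1.54)/(4πk) = 0.09139/(4π·0.0577) = 0.1260 K/W
ΣR = 0.1263 K/W
ΔT = Q·ΣR = 1550 × 0.1263 = 195.8 K
Heat flows inward, so T_out = T_in + ΔT = -180 + 195.8 = 15.8 °C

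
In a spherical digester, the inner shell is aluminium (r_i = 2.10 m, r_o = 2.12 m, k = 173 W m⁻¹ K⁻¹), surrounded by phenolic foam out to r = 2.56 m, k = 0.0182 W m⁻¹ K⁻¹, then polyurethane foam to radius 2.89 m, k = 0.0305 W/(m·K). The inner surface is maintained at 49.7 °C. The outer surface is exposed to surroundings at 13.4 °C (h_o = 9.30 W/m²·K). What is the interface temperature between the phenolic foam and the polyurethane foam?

T = 22.4 °C

Resistance network (inner→outer):
  R_aluminium = (1/2.10 − 1/2.12)/(4πk) = 0.004492/(4π·173) = 2.066×10^-6 K/W
  R_phenolic foam = (1/2.12 − 1/2.56)/(4πk) = 0.08107/(4π·0.0182) = 0.3545 K/W
  R_polyurethane foam = (1/2.56 − 1/2.89)/(4πk) = 0.04460/(4π·0.0305) = 0.1164 K/W
  R_conv,out = 1/(4πr²h) = 1/(4π·2.89²·9.30) = 0.001024 K/W
ΣR = 2.066×10^-6 + 0.3545 + 0.1164 + 0.001024 = 0.4719 K/W
Q = ΔT/ΣR = (49.7 °C − 13.4 °C)/0.4719 = 76.92 W
From the inner boundary to the phenolic foam/polyurethane foam interface, ΣR_partial = 0.3545 K/W.
T_interface = T_in − Q·ΣR_partial = 49.7 °C − (76.92)(0.3545) = 22.4 °C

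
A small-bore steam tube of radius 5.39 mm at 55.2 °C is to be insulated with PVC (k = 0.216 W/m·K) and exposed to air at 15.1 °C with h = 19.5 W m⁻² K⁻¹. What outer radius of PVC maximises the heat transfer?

For a cylinder, r_cr = k_ins/h = 0.216/19.5 = 0.0111 m = 1.11 cm

r_cr = 1.11 cm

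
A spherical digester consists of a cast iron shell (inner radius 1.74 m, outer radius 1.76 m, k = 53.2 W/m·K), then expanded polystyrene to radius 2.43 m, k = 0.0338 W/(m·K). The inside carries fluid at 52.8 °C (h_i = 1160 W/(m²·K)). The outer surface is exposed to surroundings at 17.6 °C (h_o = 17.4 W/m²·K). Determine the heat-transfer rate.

Resistance network (inner→outer):
  R_conv,in = 1/(4πr²h) = 1/(4π·1.74²·1160) = 2.266×10^-5 K/W
  R_cast iron = (1/1.74 − 1/1.76)/(4πk) = 0.006531/(4π·53.2) = 9.769×10^-6 K/W
  R_expanded polystyrene = (1/1.76 − 1/2.43)/(4πk) = 0.1567/(4π·0.0338) = 0.3688 K/W
  R_conv,out = 1/(4πr²h) = 1/(4π·2.43²·17.4) = 7.745×10^-4 K/W
ΣR = 2.266×10^-5 + 9.769×10^-6 + 0.3688 + 7.745×10^-4 = 0.3696 K/W
Q = ΔT/ΣR = (52.8 °C − 17.6 °C)/0.3696 = 95.2 W

Q = 95.2 W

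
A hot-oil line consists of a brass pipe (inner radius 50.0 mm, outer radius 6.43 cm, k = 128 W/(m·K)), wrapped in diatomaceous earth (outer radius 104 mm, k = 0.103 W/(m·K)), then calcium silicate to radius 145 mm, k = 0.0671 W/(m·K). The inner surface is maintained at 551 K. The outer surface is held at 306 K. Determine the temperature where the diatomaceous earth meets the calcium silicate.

T = 432 K

Series thermal resistances, inner to outer:
  R'_brass = ln(0.0643/0.0500)/(2πk) = 0.2515/(2π·128) = 3.128×10^-4 m·K/W
  R'_diatomaceous earth = ln(0.104/0.0643)/(2πk) = 0.4808/(2π·0.103) = 0.7430 m·K/W
  R'_calcium silicate = ln(0.145/0.104)/(2πk) = 0.3323/(2π·0.0671) = 0.7883 m·K/W
ΣR = 3.128×10^-4 + 0.7430 + 0.7883 = 1.532 m·K/W
Q' = ΔT/ΣR = (551 K − 306 K)/1.532 = 159.9 W/m
From the inner boundary to the diatomaceous earth/calcium silicate interface, ΣR_partial = 0.7433 m·K/W.
T_interface = T_in − Q'·ΣR_partial = 551 K − (159.9)(0.7433) = 432 K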